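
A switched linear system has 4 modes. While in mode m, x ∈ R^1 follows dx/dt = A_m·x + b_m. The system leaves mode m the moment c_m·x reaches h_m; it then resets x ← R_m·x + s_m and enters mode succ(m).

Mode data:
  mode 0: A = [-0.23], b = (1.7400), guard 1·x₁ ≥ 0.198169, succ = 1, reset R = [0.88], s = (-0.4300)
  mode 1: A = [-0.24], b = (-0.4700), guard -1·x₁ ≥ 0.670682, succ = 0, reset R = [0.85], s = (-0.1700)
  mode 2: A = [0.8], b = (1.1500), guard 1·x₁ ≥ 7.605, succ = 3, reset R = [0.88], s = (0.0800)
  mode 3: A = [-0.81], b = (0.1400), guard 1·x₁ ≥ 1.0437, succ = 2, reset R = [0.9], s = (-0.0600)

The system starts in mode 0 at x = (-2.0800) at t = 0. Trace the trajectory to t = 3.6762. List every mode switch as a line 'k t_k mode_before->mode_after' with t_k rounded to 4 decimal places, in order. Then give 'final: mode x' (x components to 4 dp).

1 1.1715 0->1
2 2.3357 1->0
3 2.8569 0->1
final: 1 -0.5596

Mode 0: guard c·x = 0.1982 hit at Δt = 1.1715 (t = 1.1715), x⁻ = (0.1982) → reset → x⁺ = (-0.2556), jump to mode 1
Mode 1: guard c·x = 0.6707 hit at Δt = 1.1642 (t = 2.3357), x⁻ = (-0.6707) → reset → x⁺ = (-0.7401), jump to mode 0
Mode 0: guard c·x = 0.1982 hit at Δt = 0.5212 (t = 2.8569), x⁻ = (0.1982) → reset → x⁺ = (-0.2556), jump to mode 1
Mode 1: flow for 0.8193 to horizon, guard not reached → x = (-0.5596)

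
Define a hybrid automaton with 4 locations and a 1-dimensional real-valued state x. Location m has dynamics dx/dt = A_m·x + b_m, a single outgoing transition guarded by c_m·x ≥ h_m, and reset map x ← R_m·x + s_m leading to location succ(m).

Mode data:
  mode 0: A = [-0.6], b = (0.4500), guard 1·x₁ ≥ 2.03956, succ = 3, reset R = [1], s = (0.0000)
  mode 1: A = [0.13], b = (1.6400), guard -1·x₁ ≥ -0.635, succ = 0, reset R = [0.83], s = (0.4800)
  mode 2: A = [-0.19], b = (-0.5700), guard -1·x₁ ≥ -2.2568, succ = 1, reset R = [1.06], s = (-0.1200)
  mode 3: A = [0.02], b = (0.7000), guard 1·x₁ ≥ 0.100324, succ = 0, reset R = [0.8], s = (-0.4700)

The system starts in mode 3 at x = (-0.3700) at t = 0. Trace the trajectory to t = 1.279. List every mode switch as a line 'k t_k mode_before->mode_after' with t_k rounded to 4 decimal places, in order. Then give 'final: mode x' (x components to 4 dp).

1 0.6745 3->0
final: 0 -0.0430

Mode 3: guard c·x = 0.1003 hit at Δt = 0.6745 (t = 0.6745), x⁻ = (0.1003) → reset → x⁺ = (-0.3897), jump to mode 0
Mode 0: flow for 0.6045 to horizon, guard not reached → x = (-0.0430)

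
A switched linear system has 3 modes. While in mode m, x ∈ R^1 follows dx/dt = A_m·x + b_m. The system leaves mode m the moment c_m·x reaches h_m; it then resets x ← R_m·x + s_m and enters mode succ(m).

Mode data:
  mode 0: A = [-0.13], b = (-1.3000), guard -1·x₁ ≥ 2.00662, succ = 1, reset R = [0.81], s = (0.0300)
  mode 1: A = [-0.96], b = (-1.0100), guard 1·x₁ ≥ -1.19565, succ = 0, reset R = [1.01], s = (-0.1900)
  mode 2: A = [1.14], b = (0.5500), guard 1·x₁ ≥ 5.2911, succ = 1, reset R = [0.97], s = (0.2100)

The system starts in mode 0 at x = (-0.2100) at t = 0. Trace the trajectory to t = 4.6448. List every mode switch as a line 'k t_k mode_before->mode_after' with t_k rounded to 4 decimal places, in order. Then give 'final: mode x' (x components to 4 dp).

1 1.5596 0->1
2 2.9459 1->0
3 3.5107 0->1
final: 1 -1.2350

Mode 0: guard c·x = 2.0066 hit at Δt = 1.5596 (t = 1.5596), x⁻ = (-2.0066) → reset → x⁺ = (-1.5954), jump to mode 1
Mode 1: guard c·x = -1.1957 hit at Δt = 1.3863 (t = 2.9459), x⁻ = (-1.1957) → reset → x⁺ = (-1.3976), jump to mode 0
Mode 0: guard c·x = 2.0066 hit at Δt = 0.5648 (t = 3.5107), x⁻ = (-2.0066) → reset → x⁺ = (-1.5954), jump to mode 1
Mode 1: flow for 1.1341 to horizon, guard not reached → x = (-1.2350)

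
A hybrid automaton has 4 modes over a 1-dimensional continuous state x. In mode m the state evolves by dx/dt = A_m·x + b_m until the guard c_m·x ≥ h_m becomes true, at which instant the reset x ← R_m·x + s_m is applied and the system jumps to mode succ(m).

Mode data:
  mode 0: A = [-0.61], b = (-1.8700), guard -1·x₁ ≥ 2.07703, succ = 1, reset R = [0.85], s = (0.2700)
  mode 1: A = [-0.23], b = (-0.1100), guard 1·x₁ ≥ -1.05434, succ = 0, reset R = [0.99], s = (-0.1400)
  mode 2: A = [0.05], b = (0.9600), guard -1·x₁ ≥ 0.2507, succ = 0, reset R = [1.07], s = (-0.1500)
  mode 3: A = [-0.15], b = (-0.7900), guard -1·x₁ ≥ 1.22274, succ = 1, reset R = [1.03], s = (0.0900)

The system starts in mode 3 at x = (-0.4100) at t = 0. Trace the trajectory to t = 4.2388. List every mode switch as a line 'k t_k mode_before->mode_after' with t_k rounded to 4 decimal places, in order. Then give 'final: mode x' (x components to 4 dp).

Mode 3: guard c·x = 1.2227 hit at Δt = 1.2209 (t = 1.2209), x⁻ = (-1.2227) → reset → x⁺ = (-1.1694), jump to mode 1
Mode 1: guard c·x = -1.0543 hit at Δt = 0.7919 (t = 2.0128), x⁻ = (-1.0543) → reset → x⁺ = (-1.1838), jump to mode 0
Mode 0: guard c·x = 2.0770 hit at Δt = 1.0553 (t = 3.0681), x⁻ = (-2.0770) → reset → x⁺ = (-1.4955), jump to mode 1
Mode 1: flow for 1.1707 to horizon, guard not reached → x = (-1.2554)

1 1.2209 3->1
2 2.0128 1->0
3 3.0681 0->1
final: 1 -1.2554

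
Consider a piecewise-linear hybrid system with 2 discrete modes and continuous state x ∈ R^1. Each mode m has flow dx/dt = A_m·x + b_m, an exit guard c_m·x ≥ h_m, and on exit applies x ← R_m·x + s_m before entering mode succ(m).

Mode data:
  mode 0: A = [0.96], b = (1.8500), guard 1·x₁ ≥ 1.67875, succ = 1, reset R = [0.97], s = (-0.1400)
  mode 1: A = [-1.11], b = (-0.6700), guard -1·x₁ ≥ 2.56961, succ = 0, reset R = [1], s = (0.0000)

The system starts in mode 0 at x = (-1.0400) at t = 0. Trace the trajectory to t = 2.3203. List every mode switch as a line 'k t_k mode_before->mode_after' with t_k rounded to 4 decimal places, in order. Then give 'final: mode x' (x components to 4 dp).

Mode 0: guard c·x = 1.6787 hit at Δt = 1.4608 (t = 1.4608), x⁻ = (1.6787) → reset → x⁺ = (1.4884), jump to mode 1
Mode 1: flow for 0.8595 to horizon, guard not reached → x = (0.2022)

1 1.4608 0->1
final: 1 0.2022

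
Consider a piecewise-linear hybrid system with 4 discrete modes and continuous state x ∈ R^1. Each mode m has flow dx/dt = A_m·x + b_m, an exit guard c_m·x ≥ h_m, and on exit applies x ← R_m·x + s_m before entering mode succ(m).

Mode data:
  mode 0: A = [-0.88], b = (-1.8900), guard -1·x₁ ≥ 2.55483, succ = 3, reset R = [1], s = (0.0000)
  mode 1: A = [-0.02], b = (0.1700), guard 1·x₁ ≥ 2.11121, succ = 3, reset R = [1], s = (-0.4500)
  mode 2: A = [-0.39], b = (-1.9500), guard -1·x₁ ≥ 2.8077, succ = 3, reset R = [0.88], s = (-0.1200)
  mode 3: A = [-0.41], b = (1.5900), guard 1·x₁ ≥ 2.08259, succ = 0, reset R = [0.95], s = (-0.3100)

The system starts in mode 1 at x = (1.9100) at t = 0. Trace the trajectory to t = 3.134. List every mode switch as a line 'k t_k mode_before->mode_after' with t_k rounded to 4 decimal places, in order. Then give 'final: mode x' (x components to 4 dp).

Mode 1: guard c·x = 2.1112 hit at Δt = 1.5504 (t = 1.5504), x⁻ = (2.1112) → reset → x⁺ = (1.6612), jump to mode 3
Mode 3: guard c·x = 2.0826 hit at Δt = 0.5142 (t = 2.0646), x⁻ = (2.0826) → reset → x⁺ = (1.6685), jump to mode 0
Mode 0: flow for 1.0694 to horizon, guard not reached → x = (-0.6586)

1 1.5504 1->3
2 2.0646 3->0
final: 0 -0.6586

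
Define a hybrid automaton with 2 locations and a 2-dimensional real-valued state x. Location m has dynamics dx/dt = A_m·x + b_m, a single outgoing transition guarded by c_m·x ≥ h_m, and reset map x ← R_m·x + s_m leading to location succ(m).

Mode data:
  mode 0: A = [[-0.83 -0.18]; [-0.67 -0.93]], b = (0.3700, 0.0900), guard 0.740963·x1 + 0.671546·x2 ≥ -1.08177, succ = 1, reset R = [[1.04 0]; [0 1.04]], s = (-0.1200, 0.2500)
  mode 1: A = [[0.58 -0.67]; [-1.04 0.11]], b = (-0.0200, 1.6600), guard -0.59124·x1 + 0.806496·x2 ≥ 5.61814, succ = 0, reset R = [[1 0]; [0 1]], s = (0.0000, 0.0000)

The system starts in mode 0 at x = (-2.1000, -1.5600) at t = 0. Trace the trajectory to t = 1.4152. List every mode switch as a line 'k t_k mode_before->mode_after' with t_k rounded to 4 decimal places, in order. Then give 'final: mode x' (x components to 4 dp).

1 0.5720 0->1
final: 1 -2.8200 2.9038

Mode 0: guard c·x = -1.0818 hit at Δt = 0.5720 (t = 0.5720), x⁻ = (-1.0664, -0.4343) → reset → x⁺ = (-1.2290, -0.2017), jump to mode 1
Mode 1: flow for 0.8432 to horizon, guard not reached → x = (-2.8200, 2.9038)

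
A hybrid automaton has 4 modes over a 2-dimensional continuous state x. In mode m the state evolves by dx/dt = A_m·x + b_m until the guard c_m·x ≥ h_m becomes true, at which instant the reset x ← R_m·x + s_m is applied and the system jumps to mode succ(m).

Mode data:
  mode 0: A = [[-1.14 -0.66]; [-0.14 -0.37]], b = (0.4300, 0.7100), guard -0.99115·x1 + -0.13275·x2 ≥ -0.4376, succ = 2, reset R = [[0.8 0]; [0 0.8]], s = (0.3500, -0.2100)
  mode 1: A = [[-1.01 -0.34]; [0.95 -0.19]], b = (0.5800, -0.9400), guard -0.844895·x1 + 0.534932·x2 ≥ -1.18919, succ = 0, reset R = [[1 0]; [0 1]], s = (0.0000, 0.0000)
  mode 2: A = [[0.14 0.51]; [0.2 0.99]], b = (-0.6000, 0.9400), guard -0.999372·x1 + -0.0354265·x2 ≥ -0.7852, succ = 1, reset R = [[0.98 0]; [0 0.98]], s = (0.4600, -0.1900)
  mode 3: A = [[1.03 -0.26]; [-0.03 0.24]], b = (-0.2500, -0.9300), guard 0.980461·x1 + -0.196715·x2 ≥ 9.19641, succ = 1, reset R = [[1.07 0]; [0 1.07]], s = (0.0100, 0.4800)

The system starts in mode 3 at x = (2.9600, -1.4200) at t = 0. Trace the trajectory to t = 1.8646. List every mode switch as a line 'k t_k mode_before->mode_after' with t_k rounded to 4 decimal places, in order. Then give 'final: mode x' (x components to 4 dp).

Mode 3: guard c·x = 9.1964 hit at Δt = 0.9987 (t = 0.9987), x⁻ = (8.7715, -3.0312) → reset → x⁺ = (9.3955, -2.7634), jump to mode 1
Mode 1: flow for 0.8659 to horizon, guard not reached → x = (4.2026, 1.8069)

1 0.9987 3->1
final: 1 4.2026 1.8069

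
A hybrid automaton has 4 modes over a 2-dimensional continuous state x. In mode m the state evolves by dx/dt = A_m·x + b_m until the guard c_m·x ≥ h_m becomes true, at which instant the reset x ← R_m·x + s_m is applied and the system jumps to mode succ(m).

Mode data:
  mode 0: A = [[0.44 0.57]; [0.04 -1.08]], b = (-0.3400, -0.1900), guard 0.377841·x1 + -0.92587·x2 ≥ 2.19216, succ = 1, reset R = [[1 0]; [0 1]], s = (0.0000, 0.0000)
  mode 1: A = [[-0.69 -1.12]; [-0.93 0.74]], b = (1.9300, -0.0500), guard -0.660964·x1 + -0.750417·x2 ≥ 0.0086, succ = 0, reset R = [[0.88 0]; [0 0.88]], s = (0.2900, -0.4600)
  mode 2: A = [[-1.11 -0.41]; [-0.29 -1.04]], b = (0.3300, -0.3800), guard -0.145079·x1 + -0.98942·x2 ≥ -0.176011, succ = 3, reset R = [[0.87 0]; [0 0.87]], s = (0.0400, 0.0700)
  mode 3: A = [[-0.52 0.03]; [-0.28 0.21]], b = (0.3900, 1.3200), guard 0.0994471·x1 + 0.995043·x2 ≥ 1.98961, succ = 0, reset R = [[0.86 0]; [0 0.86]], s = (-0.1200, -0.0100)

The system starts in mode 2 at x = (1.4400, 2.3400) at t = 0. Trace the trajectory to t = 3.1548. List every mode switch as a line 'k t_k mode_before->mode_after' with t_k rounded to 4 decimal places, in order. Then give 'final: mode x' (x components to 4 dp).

Mode 2: guard c·x = -0.1760 hit at Δt = 1.4310 (t = 1.4310), x⁻ = (0.3301, 0.1295) → reset → x⁺ = (0.3272, 0.1827), jump to mode 3
Mode 3: guard c·x = 1.9896 hit at Δt = 1.2485 (t = 2.6795), x⁻ = (0.5601, 1.9435) → reset → x⁺ = (0.3617, 1.6614), jump to mode 0
Mode 0: flow for 0.4753 to horizon, guard not reached → x = (0.6511, 0.9316)

1 1.4310 2->3
2 2.6795 3->0
final: 0 0.6511 0.9316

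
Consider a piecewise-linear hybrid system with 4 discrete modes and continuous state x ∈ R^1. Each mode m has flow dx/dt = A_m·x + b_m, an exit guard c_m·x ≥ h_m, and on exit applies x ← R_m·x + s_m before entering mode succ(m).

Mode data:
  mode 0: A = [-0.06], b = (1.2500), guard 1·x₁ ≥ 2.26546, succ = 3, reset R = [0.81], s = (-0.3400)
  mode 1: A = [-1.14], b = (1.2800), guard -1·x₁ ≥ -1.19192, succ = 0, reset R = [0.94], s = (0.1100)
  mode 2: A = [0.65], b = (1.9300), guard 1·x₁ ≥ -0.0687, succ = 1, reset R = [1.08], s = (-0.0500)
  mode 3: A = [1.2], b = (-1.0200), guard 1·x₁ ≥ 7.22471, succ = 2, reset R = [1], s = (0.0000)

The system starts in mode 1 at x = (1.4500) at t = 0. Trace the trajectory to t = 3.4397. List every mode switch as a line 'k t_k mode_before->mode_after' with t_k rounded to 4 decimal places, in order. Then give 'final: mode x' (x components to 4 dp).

Mode 1: guard c·x = -1.1919 hit at Δt = 1.3639 (t = 1.3639), x⁻ = (1.1919) → reset → x⁺ = (1.2304), jump to mode 0
Mode 0: guard c·x = 2.2655 hit at Δt = 0.9041 (t = 2.2680), x⁻ = (2.2655) → reset → x⁺ = (1.4950), jump to mode 3
Mode 3: flow for 1.1717 to horizon, guard not reached → x = (3.4816)

1 1.3639 1->0
2 2.2680 0->3
final: 3 3.4816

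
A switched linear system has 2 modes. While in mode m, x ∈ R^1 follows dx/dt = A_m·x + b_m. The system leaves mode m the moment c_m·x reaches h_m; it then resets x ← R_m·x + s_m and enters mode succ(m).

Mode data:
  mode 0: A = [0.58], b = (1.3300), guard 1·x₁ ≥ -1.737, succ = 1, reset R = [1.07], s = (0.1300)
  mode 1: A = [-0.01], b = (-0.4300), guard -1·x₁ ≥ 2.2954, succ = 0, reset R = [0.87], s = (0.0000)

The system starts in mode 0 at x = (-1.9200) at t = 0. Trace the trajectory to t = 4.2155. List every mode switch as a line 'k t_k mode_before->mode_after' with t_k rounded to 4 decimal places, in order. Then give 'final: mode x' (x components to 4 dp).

Mode 0: guard c·x = -1.7370 hit at Δt = 0.6881 (t = 0.6881), x⁻ = (-1.7370) → reset → x⁺ = (-1.7286), jump to mode 1
Mode 1: guard c·x = 2.2954 hit at Δt = 1.3829 (t = 2.0710), x⁻ = (-2.2954) → reset → x⁺ = (-1.9970), jump to mode 0
Mode 0: guard c·x = -1.7370 hit at Δt = 1.0866 (t = 3.1576), x⁻ = (-1.7370) → reset → x⁺ = (-1.7286), jump to mode 1
Mode 1: flow for 1.0579 to horizon, guard not reached → x = (-2.1629)

1 0.6881 0->1
2 2.0710 1->0
3 3.1576 0->1
final: 1 -2.1629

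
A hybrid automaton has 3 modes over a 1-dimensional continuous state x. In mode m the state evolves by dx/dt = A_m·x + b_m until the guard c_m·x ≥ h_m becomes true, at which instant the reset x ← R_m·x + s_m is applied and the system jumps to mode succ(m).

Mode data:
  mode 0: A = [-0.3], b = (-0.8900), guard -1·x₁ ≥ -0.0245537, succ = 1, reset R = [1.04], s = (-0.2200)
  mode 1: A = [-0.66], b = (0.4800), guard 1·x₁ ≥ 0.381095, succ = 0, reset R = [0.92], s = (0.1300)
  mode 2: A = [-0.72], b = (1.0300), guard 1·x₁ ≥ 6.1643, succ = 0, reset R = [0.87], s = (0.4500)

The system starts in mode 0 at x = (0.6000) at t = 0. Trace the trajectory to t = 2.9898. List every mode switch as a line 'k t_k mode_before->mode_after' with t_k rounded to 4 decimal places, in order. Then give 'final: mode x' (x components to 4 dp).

Mode 0: guard c·x = -0.0246 hit at Δt = 0.5865 (t = 0.5865), x⁻ = (0.0246) → reset → x⁺ = (-0.1945), jump to mode 1
Mode 1: guard c·x = 0.3811 hit at Δt = 1.4838 (t = 2.0703), x⁻ = (0.3811) → reset → x⁺ = (0.4806), jump to mode 0
Mode 0: guard c·x = -0.0246 hit at Δt = 0.4730 (t = 2.5433), x⁻ = (0.0246) → reset → x⁺ = (-0.1945), jump to mode 1
Mode 1: flow for 0.4465 to horizon, guard not reached → x = (0.0408)

1 0.5865 0->1
2 2.0703 1->0
3 2.5433 0->1
final: 1 0.0408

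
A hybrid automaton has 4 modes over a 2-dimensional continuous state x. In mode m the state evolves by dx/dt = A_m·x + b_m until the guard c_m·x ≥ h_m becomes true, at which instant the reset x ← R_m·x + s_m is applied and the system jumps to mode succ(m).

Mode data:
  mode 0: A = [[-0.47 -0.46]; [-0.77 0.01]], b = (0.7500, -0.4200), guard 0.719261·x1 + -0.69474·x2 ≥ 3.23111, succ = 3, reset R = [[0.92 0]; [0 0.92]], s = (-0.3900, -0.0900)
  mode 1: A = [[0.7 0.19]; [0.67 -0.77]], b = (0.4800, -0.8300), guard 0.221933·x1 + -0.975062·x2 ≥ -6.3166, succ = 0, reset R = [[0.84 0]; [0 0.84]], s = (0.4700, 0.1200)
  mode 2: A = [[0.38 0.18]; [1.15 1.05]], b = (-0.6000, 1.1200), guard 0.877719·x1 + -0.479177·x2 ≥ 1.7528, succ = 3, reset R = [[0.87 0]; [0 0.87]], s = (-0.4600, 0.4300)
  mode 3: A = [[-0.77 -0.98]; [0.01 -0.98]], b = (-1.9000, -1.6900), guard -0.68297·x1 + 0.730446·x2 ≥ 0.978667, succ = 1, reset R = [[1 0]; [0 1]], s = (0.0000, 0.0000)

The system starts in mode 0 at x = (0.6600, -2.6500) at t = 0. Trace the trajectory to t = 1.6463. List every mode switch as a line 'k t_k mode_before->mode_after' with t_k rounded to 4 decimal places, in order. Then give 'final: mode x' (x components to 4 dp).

Mode 0: guard c·x = 3.2311 hit at Δt = 0.4539 (t = 0.4539), x⁻ = (1.3888, -3.2130) → reset → x⁺ = (0.8877, -3.0459), jump to mode 3
Mode 3: flow for 1.1924 to horizon, guard not reached → x = (0.7327, -2.1291)

1 0.4539 0->3
final: 3 0.7327 -2.1291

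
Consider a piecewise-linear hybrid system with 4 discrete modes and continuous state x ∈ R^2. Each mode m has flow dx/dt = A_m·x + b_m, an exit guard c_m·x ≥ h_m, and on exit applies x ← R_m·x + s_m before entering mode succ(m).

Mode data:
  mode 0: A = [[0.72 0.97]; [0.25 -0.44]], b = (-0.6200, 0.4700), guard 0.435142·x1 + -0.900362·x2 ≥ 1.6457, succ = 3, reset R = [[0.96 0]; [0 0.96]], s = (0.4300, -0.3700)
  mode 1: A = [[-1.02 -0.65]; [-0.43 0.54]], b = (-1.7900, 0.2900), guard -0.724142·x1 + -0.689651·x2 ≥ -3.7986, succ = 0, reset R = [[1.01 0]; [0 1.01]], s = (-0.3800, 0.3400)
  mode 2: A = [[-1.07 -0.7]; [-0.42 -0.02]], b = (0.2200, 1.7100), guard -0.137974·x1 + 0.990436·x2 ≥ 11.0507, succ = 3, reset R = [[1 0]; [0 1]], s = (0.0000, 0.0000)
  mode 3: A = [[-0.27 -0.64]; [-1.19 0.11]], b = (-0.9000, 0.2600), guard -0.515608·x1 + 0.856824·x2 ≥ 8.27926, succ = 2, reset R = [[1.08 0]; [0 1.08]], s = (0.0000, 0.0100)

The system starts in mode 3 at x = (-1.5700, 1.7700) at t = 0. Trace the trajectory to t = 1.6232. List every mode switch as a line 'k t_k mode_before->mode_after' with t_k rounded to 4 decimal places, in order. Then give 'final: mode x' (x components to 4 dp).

Mode 3: guard c·x = 8.2793 hit at Δt = 1.2181 (t = 1.2181), x⁻ = (-4.7229, 6.8206) → reset → x⁺ = (-5.1007, 7.3763), jump to mode 2
Mode 2: flow for 0.4051 to horizon, guard not reached → x = (-5.1156, 8.8664)

1 1.2181 3->2
final: 2 -5.1156 8.8664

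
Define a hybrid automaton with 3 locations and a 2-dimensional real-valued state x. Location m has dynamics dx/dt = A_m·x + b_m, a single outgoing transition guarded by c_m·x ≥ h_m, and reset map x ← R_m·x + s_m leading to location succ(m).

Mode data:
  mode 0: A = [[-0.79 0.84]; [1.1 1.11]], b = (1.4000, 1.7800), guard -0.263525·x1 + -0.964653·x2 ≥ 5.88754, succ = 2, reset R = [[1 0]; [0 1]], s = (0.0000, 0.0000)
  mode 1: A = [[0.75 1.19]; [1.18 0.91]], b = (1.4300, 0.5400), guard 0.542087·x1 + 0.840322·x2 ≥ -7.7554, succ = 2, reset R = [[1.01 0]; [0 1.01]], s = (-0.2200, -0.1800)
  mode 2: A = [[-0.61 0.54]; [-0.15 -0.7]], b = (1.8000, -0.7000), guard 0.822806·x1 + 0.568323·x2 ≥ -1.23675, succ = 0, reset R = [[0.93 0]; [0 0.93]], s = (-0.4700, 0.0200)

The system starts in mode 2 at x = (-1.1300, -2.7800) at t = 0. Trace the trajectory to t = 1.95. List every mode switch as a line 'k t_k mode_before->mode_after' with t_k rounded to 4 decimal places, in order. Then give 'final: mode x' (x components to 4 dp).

Mode 2: guard c·x = -1.2368 hit at Δt = 0.9295 (t = 0.9295), x⁻ = (-0.2146, -1.8654) → reset → x⁺ = (-0.6696, -1.7148), jump to mode 0
Mode 0: flow for 1.0205 to horizon, guard not reached → x = (-0.7397, -3.2051)

1 0.9295 2->0
final: 0 -0.7397 -3.2051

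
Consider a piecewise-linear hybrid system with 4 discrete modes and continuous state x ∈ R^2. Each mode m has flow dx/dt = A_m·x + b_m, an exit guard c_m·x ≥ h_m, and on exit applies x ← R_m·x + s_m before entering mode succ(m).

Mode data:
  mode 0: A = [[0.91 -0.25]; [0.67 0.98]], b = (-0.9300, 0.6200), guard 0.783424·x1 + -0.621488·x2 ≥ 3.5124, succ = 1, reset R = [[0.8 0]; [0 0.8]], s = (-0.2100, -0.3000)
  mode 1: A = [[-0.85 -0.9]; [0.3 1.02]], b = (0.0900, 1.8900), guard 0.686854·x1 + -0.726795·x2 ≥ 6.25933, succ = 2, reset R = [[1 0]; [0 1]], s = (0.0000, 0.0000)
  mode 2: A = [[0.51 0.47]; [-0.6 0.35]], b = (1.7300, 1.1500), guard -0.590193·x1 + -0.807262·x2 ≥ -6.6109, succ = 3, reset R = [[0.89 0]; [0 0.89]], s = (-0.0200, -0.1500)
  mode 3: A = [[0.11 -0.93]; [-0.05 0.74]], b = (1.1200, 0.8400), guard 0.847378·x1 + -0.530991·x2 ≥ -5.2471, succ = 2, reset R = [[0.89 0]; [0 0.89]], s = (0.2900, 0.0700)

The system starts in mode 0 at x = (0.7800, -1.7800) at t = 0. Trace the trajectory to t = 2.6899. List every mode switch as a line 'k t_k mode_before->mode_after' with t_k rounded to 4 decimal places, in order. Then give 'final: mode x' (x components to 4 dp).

1 1.5167 0->1
final: 1 2.8640 -3.9676

Mode 0: guard c·x = 3.5124 hit at Δt = 1.5167 (t = 1.5167), x⁻ = (1.9079, -3.2466) → reset → x⁺ = (1.3163, -2.8973), jump to mode 1
Mode 1: flow for 1.1732 to horizon, guard not reached → x = (2.8640, -3.9676)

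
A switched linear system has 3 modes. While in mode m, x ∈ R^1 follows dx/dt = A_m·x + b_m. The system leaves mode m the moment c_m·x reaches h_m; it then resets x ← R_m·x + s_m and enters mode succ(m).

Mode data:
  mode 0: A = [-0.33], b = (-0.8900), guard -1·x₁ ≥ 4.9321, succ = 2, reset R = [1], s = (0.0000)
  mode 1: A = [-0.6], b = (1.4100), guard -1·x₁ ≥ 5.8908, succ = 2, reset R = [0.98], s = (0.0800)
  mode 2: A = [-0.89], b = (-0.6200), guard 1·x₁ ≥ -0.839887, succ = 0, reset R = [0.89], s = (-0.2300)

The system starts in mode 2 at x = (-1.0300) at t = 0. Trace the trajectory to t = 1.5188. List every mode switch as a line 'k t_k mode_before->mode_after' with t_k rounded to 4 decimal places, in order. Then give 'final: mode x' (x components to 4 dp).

Mode 2: guard c·x = -0.8399 hit at Δt = 0.9490 (t = 0.9490), x⁻ = (-0.8399) → reset → x⁺ = (-0.9775), jump to mode 0
Mode 0: flow for 0.5698 to horizon, guard not reached → x = (-1.2722)

1 0.9490 2->0
final: 0 -1.2722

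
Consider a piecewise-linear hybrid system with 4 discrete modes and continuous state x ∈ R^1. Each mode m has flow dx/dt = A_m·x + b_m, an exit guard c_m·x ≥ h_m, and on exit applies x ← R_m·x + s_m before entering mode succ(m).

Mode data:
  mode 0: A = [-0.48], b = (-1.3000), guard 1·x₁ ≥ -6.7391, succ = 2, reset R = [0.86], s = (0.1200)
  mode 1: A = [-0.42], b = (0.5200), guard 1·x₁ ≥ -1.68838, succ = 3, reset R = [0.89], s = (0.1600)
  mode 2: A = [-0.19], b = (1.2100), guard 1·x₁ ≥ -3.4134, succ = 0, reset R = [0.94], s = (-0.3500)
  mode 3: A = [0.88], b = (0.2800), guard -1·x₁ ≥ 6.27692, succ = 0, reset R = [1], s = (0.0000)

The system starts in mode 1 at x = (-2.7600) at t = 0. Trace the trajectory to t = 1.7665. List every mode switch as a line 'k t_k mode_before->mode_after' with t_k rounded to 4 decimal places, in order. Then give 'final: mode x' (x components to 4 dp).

Mode 1: guard c·x = -1.6884 hit at Δt = 0.7429 (t = 0.7429), x⁻ = (-1.6884) → reset → x⁺ = (-1.3427), jump to mode 3
Mode 3: flow for 1.0236 to horizon, guard not reached → x = (-2.8399)

1 0.7429 1->3
final: 3 -2.8399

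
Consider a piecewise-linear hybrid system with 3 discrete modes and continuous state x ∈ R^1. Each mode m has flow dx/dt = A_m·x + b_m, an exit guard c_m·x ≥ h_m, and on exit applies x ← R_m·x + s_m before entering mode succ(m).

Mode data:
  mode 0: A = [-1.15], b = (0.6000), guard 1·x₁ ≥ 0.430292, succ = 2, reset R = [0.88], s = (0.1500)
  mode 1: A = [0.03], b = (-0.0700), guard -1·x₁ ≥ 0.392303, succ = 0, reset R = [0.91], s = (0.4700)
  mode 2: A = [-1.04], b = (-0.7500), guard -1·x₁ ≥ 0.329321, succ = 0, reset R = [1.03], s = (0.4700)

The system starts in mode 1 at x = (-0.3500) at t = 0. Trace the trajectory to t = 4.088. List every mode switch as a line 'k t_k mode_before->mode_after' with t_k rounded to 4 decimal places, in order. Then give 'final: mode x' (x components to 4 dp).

Mode 1: guard c·x = 0.3923 hit at Δt = 0.5214 (t = 0.5214), x⁻ = (-0.3923) → reset → x⁺ = (0.1130), jump to mode 0
Mode 0: guard c·x = 0.4303 hit at Δt = 1.3020 (t = 1.8234), x⁻ = (0.4303) → reset → x⁺ = (0.5287), jump to mode 2
Mode 2: guard c·x = 0.3293 hit at Δt = 1.1153 (t = 2.9387), x⁻ = (-0.3293) → reset → x⁺ = (0.1308), jump to mode 0
Mode 0: flow for 1.1493 to horizon, guard not reached → x = (0.4175)

1 0.5214 1->0
2 1.8234 0->2
3 2.9387 2->0
final: 0 0.4175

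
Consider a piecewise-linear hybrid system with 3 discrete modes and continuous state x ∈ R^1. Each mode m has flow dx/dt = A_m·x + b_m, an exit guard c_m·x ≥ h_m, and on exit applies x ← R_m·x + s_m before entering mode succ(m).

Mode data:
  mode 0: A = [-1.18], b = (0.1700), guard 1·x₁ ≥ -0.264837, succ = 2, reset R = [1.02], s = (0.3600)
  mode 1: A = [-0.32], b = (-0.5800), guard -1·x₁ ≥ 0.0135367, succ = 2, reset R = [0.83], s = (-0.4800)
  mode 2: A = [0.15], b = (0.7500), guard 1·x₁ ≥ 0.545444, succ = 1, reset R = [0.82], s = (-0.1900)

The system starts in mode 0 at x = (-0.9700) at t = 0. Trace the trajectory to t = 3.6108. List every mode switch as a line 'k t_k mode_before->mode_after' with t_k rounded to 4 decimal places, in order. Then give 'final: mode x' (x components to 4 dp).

1 0.8494 0->2
2 1.4209 2->1
3 1.8591 1->2
4 3.2388 2->1
final: 1 0.0250

Mode 0: guard c·x = -0.2648 hit at Δt = 0.8494 (t = 0.8494), x⁻ = (-0.2648) → reset → x⁺ = (0.0899), jump to mode 2
Mode 2: guard c·x = 0.5454 hit at Δt = 0.5715 (t = 1.4209), x⁻ = (0.5454) → reset → x⁺ = (0.2573), jump to mode 1
Mode 1: guard c·x = 0.0135 hit at Δt = 0.4382 (t = 1.8591), x⁻ = (-0.0135) → reset → x⁺ = (-0.4912), jump to mode 2
Mode 2: guard c·x = 0.5454 hit at Δt = 1.3797 (t = 3.2388), x⁻ = (0.5454) → reset → x⁺ = (0.2573), jump to mode 1
Mode 1: flow for 0.3720 to horizon, guard not reached → x = (0.0250)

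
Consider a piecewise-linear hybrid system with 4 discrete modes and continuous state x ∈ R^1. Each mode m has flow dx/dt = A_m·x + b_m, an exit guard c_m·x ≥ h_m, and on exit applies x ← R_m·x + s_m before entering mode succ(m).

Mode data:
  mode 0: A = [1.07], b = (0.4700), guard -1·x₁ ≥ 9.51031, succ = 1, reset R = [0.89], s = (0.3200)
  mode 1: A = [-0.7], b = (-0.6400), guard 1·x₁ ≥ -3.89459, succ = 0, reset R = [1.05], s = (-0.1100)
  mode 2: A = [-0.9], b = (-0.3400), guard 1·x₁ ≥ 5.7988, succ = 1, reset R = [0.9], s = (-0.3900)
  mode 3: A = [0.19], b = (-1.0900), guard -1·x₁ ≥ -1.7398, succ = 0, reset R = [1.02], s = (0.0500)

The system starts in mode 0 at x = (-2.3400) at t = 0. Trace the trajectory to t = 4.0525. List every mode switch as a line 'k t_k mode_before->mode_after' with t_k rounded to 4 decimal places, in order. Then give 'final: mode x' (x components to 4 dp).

Mode 0: guard c·x = 9.5103 hit at Δt = 1.4606 (t = 1.4606), x⁻ = (-9.5103) → reset → x⁺ = (-8.1442), jump to mode 1
Mode 1: guard c·x = -3.8946 hit at Δt = 1.2660 (t = 2.7266), x⁻ = (-3.8946) → reset → x⁺ = (-4.1993), jump to mode 0
Mode 0: guard c·x = 9.5103 hit at Δt = 0.8230 (t = 3.5496), x⁻ = (-9.5103) → reset → x⁺ = (-8.1442), jump to mode 1
Mode 1: flow for 0.5029 to horizon, guard not reached → x = (-5.9989)

1 1.4606 0->1
2 2.7266 1->0
3 3.5496 0->1
final: 1 -5.9989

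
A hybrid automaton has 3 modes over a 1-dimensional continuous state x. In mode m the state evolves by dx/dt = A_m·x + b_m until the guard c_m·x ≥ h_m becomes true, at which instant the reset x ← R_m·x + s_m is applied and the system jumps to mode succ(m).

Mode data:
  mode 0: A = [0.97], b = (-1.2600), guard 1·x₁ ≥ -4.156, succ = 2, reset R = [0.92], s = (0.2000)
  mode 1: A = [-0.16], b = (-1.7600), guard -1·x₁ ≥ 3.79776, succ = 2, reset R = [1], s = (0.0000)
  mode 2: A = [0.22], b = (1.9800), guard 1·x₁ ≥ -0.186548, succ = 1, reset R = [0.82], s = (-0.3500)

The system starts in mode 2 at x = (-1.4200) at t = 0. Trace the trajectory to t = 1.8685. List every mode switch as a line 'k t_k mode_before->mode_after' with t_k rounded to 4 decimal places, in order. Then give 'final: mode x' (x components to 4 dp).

1 0.6853 2->1
final: 1 -2.3134

Mode 2: guard c·x = -0.1865 hit at Δt = 0.6853 (t = 0.6853), x⁻ = (-0.1865) → reset → x⁺ = (-0.5030), jump to mode 1
Mode 1: flow for 1.1832 to horizon, guard not reached → x = (-2.3134)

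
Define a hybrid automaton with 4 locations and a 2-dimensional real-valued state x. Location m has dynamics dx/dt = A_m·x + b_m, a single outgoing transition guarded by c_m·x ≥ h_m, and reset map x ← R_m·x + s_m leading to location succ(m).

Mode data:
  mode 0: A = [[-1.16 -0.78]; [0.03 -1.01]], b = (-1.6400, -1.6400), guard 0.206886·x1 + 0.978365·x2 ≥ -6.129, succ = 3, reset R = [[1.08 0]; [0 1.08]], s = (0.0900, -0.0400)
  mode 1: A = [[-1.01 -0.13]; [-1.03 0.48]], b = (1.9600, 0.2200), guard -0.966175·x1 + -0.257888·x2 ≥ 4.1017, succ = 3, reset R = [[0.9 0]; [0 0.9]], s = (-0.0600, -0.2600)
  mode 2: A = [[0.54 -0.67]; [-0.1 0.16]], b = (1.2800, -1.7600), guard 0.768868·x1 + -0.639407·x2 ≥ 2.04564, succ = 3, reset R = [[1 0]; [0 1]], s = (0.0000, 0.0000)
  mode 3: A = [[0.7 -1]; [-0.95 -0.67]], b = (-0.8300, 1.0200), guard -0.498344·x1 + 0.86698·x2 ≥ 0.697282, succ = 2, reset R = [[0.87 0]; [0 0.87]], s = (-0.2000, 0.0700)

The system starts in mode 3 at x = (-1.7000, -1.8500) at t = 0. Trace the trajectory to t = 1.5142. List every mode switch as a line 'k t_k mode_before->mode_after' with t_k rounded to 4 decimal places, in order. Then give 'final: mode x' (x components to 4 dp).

1 0.4088 3->2
final: 2 -0.6079 -2.2854

Mode 3: guard c·x = 0.6973 hit at Δt = 0.4088 (t = 0.4088), x⁻ = (-2.1140, -0.4109) → reset → x⁺ = (-2.0392, -0.2875), jump to mode 2
Mode 2: flow for 1.1054 to horizon, guard not reached → x = (-0.6079, -2.2854)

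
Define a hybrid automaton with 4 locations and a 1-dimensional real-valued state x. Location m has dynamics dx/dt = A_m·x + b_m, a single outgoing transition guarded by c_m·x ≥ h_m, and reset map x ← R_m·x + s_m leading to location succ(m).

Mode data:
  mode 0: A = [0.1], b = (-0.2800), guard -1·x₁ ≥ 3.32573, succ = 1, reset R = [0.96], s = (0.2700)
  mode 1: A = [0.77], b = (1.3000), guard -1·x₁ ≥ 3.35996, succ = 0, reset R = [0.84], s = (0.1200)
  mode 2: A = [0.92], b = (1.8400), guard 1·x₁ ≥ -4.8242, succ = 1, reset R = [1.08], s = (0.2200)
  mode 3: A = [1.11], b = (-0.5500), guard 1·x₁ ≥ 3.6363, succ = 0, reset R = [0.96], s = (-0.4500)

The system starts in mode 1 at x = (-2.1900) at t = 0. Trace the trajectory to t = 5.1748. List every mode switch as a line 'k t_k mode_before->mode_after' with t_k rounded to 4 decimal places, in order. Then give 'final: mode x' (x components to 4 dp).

1 1.5631 1->0
2 2.6363 0->1
3 3.0301 1->0
4 4.1033 0->1
5 4.4971 1->0
final: 0 -3.0882

Mode 1: guard c·x = 3.3600 hit at Δt = 1.5631 (t = 1.5631), x⁻ = (-3.3600) → reset → x⁺ = (-2.7024), jump to mode 0
Mode 0: guard c·x = 3.3257 hit at Δt = 1.0732 (t = 2.6363), x⁻ = (-3.3257) → reset → x⁺ = (-2.9227), jump to mode 1
Mode 1: guard c·x = 3.3600 hit at Δt = 0.3938 (t = 3.0301), x⁻ = (-3.3600) → reset → x⁺ = (-2.7024), jump to mode 0
Mode 0: guard c·x = 3.3257 hit at Δt = 1.0732 (t = 4.1033), x⁻ = (-3.3257) → reset → x⁺ = (-2.9227), jump to mode 1
Mode 1: guard c·x = 3.3600 hit at Δt = 0.3938 (t = 4.4971), x⁻ = (-3.3600) → reset → x⁺ = (-2.7024), jump to mode 0
Mode 0: flow for 0.6777 to horizon, guard not reached → x = (-3.0882)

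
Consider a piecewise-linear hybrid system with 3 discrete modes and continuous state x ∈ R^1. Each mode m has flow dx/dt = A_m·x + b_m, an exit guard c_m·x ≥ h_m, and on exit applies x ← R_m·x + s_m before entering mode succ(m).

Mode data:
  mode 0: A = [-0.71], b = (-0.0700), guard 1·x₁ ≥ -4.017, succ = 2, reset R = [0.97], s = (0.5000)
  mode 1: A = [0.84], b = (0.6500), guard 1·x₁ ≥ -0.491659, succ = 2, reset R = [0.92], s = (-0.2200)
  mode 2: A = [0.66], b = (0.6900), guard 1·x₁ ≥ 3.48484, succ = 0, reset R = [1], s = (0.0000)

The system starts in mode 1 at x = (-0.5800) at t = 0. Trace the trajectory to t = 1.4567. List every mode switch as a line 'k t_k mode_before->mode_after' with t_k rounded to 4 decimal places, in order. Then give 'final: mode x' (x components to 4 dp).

Mode 1: guard c·x = -0.4917 hit at Δt = 0.4471 (t = 0.4471), x⁻ = (-0.4917) → reset → x⁺ = (-0.6723), jump to mode 2
Mode 2: flow for 1.0096 to horizon, guard not reached → x = (-0.3189)

1 0.4471 1->2
final: 2 -0.3189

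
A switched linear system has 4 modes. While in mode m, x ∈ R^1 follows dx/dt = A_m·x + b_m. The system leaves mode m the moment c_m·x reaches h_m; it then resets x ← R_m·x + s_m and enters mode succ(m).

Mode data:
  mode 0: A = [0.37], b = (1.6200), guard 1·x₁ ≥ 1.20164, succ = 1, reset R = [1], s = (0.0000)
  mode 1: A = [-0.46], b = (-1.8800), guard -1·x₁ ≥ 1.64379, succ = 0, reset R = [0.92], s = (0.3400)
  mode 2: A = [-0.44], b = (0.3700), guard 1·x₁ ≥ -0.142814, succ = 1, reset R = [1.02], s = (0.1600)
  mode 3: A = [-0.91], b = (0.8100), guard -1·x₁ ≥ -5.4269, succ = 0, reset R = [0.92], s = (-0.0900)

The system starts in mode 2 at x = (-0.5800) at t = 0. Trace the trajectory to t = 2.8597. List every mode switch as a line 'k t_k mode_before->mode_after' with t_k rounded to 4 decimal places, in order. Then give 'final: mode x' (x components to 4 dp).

Mode 2: guard c·x = -0.1428 hit at Δt = 0.8357 (t = 0.8357), x⁻ = (-0.1428) → reset → x⁺ = (0.0143), jump to mode 1
Mode 1: guard c·x = 1.6438 hit at Δt = 1.1261 (t = 1.9618), x⁻ = (-1.6438) → reset → x⁺ = (-1.1723), jump to mode 0
Mode 0: flow for 0.8979 to horizon, guard not reached → x = (0.0911)

1 0.8357 2->1
2 1.9618 1->0
final: 0 0.0911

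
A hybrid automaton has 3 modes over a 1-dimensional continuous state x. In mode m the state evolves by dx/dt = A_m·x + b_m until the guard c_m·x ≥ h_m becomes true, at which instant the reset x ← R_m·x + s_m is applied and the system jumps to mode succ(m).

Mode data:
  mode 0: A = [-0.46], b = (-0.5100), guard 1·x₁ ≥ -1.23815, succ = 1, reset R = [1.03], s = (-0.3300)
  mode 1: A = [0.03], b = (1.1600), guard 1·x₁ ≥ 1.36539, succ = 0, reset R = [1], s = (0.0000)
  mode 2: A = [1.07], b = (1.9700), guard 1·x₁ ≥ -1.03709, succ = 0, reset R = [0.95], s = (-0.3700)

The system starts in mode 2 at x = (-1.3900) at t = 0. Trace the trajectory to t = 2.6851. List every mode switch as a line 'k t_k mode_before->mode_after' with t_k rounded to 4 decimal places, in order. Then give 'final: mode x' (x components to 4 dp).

1 0.5401 2->0
2 1.9405 0->1
final: 1 -0.7681

Mode 2: guard c·x = -1.0371 hit at Δt = 0.5401 (t = 0.5401), x⁻ = (-1.0371) → reset → x⁺ = (-1.3552), jump to mode 0
Mode 0: guard c·x = -1.2382 hit at Δt = 1.4004 (t = 1.9405), x⁻ = (-1.2382) → reset → x⁺ = (-1.6053), jump to mode 1
Mode 1: flow for 0.7446 to horizon, guard not reached → x = (-0.7681)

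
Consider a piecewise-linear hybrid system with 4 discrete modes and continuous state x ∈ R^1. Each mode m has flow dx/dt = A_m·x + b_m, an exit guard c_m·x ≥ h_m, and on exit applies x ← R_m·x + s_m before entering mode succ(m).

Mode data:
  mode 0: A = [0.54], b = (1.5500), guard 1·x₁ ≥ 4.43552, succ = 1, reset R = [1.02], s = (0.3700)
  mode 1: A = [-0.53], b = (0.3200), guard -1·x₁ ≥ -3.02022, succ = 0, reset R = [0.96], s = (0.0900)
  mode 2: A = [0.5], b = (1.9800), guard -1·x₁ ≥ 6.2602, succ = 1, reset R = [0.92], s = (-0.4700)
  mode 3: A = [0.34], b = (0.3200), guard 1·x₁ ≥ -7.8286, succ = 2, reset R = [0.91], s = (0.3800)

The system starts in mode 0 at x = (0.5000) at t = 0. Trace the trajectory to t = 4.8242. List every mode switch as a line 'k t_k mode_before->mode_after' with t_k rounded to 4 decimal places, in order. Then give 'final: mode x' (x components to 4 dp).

Mode 0: guard c·x = 4.4355 hit at Δt = 1.4327 (t = 1.4327), x⁻ = (4.4355) → reset → x⁺ = (4.8942), jump to mode 1
Mode 1: guard c·x = -3.0202 hit at Δt = 1.0832 (t = 2.5159), x⁻ = (3.0202) → reset → x⁺ = (2.9894), jump to mode 0
Mode 0: guard c·x = 4.4355 hit at Δt = 0.4085 (t = 2.9244), x⁻ = (4.4355) → reset → x⁺ = (4.8942), jump to mode 1
Mode 1: guard c·x = -3.0202 hit at Δt = 1.0832 (t = 4.0076), x⁻ = (3.0202) → reset → x⁺ = (2.9894), jump to mode 0
Mode 0: guard c·x = 4.4355 hit at Δt = 0.4085 (t = 4.4160), x⁻ = (4.4355) → reset → x⁺ = (4.8942), jump to mode 1
Mode 1: flow for 0.4082 to horizon, guard not reached → x = (4.0596)

1 1.4327 0->1
2 2.5159 1->0
3 2.9244 0->1
4 4.0076 1->0
5 4.4160 0->1
final: 1 4.0596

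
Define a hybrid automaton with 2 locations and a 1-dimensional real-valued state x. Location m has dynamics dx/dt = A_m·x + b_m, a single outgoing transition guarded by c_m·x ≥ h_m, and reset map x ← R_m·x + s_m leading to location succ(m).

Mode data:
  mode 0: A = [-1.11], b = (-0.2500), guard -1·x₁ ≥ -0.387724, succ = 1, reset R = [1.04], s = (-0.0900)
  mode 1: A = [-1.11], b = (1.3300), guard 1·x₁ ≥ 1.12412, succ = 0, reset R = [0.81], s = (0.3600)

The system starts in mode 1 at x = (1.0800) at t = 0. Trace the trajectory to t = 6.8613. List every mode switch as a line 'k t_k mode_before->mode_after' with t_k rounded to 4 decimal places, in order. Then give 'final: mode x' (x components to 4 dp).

1 0.4209 1->0
2 1.2246 0->1
3 3.4593 1->0
4 4.2630 0->1
5 6.4976 1->0
final: 0 0.7737

Mode 1: guard c·x = 1.1241 hit at Δt = 0.4209 (t = 0.4209), x⁻ = (1.1241) → reset → x⁺ = (1.2705), jump to mode 0
Mode 0: guard c·x = -0.3877 hit at Δt = 0.8037 (t = 1.2246), x⁻ = (0.3877) → reset → x⁺ = (0.3132), jump to mode 1
Mode 1: guard c·x = 1.1241 hit at Δt = 2.2346 (t = 3.4593), x⁻ = (1.1241) → reset → x⁺ = (1.2705), jump to mode 0
Mode 0: guard c·x = -0.3877 hit at Δt = 0.8037 (t = 4.2630), x⁻ = (0.3877) → reset → x⁺ = (0.3132), jump to mode 1
Mode 1: guard c·x = 1.1241 hit at Δt = 2.2346 (t = 6.4976), x⁻ = (1.1241) → reset → x⁺ = (1.2705), jump to mode 0
Mode 0: flow for 0.3637 to horizon, guard not reached → x = (0.7737)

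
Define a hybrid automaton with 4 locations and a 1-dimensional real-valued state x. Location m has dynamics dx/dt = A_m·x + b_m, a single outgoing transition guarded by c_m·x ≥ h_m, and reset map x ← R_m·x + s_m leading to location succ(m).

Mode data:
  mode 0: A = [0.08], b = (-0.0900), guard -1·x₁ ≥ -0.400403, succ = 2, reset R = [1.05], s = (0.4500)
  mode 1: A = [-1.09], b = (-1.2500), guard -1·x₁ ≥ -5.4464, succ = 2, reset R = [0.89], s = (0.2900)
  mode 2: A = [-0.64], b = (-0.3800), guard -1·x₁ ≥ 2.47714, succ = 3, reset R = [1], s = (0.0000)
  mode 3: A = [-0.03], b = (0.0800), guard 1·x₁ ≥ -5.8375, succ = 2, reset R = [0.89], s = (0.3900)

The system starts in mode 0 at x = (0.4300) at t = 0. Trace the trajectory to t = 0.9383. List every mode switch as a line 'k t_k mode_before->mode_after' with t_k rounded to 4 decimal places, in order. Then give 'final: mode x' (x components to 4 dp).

1 0.5213 0->2
final: 2 0.5275

Mode 0: guard c·x = -0.4004 hit at Δt = 0.5213 (t = 0.5213), x⁻ = (0.4004) → reset → x⁺ = (0.8704), jump to mode 2
Mode 2: flow for 0.4170 to horizon, guard not reached → x = (0.5275)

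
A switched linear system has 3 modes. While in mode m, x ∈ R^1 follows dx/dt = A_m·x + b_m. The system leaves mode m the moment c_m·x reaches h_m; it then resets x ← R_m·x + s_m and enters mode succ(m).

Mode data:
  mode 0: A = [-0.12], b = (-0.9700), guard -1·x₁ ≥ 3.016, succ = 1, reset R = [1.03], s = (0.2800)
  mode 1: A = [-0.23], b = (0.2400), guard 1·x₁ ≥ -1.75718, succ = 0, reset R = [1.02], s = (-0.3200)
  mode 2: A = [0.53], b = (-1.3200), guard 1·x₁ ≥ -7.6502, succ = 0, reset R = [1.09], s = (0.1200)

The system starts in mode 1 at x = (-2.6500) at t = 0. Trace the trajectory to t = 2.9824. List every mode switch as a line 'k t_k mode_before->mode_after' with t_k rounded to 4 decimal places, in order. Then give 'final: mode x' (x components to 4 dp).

Mode 1: guard c·x = -1.7572 hit at Δt = 1.2031 (t = 1.2031), x⁻ = (-1.7572) → reset → x⁺ = (-2.1123), jump to mode 0
Mode 0: guard c·x = 3.0160 hit at Δt = 1.3675 (t = 2.5706), x⁻ = (-3.0160) → reset → x⁺ = (-2.8265), jump to mode 1
Mode 1: flow for 0.4118 to horizon, guard not reached → x = (-2.4768)

1 1.2031 1->0
2 2.5706 0->1
final: 1 -2.4768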